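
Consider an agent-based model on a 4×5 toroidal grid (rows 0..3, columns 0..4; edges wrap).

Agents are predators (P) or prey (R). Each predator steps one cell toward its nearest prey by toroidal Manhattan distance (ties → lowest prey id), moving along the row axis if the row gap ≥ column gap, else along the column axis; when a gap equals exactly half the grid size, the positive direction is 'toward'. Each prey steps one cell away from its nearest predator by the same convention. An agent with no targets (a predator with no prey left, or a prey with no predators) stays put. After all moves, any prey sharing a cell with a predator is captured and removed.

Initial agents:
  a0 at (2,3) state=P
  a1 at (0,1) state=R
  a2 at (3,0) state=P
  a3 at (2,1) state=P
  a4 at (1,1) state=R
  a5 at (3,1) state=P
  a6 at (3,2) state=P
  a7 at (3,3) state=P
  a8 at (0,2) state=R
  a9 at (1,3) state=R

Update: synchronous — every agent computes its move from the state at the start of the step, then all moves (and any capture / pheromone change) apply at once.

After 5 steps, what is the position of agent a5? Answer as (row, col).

t=1: a0@(1,3):P a2@(0,0):P a3@(1,1):P a5@(0,1):P a6@(0,2):P a7@(0,3):P a8@(1,2):R
t=2: a0@(1,2):P a2@(0,1):P a3@(1,2):P a5@(1,1):P a6@(1,2):P a7@(1,3):P
t=3: (unchanged — steady state)

(1, 1)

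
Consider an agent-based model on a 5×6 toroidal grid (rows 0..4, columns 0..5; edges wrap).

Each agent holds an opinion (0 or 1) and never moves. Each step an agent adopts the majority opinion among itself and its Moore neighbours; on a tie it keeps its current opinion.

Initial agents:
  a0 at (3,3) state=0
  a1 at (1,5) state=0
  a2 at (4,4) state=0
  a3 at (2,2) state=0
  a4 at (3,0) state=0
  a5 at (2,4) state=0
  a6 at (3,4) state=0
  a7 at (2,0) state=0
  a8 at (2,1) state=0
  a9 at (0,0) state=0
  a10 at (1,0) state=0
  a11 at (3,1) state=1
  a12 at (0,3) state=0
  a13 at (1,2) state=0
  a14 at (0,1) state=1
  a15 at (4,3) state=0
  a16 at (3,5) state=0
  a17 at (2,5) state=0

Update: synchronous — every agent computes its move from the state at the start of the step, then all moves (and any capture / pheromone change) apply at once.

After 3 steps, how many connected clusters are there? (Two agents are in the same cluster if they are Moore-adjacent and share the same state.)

1

t=1: a0@(3,3):0 a1@(1,5):0 a2@(4,4):0 a3@(2,2):0 a4@(3,0):0 a5@(2,4):0 a6@(3,4):0 a7@(2,0):0 a8@(2,1):0 a9@(0,0):0 a10@(1,0):0 a11@(3,1):0 a12@(0,3):0 a13@(1,2):0 a14@(0,1):0 a15@(4,3):0 a16@(3,5):0 a17@(2,5):0
t=2: (unchanged — steady state)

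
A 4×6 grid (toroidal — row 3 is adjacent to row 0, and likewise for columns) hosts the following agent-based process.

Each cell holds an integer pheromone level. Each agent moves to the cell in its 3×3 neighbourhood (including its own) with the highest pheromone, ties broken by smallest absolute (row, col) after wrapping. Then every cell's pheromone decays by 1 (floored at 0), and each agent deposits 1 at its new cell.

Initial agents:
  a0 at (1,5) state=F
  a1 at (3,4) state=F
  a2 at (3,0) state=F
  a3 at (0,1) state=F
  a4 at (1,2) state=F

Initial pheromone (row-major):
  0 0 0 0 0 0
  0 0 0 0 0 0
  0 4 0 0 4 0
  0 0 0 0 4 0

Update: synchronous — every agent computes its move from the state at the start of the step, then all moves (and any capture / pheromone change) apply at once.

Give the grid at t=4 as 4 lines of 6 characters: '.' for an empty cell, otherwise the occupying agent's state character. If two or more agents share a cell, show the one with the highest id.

t=1: a0@(2,4) a1@(2,4) a2@(2,1) a3@(0,0) a4@(2,1) | pheromone: 1 0 0 0 0 0 / 0 0 0 0 0 0 / 0 5 0 0 5 0 / 0 0 0 0 3 0
t=2: a0@(2,4) a1@(2,4) a2@(2,1) a3@(0,0) a4@(2,1) | pheromone: 1 0 0 0 0 0 / 0 0 0 0 0 0 / 0 6 0 0 6 0 / 0 0 0 0 2 0
t=3: a0@(2,4) a1@(2,4) a2@(2,1) a3@(0,0) a4@(2,1) | pheromone: 1 0 0 0 0 0 / 0 0 0 0 0 0 / 0 7 0 0 7 0 / 0 0 0 0 1 0
t=4: a0@(2,4) a1@(2,4) a2@(2,1) a3@(0,0) a4@(2,1) | pheromone: 1 0 0 0 0 0 / 0 0 0 0 0 0 / 0 8 0 0 8 0 / 0 0 0 0 0 0

F.....
......
.F..F.
......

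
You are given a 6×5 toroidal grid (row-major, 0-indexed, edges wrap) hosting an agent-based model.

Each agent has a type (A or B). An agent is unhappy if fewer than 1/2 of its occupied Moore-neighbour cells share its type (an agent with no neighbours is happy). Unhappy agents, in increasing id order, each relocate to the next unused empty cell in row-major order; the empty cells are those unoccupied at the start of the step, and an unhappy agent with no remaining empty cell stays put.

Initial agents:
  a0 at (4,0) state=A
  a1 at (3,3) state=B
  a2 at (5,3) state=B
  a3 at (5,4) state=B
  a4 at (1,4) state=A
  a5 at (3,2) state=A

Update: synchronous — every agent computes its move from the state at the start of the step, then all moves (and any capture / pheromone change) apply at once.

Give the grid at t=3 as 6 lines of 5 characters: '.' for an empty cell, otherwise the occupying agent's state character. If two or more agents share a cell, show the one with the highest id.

t=1: a0@(0,0):A a1@(0,1):B a2@(5,3):B a3@(5,4):B a4@(1,4):A a5@(0,2):A
t=2: a0@(0,3):A a1@(0,4):B a2@(5,3):B a3@(5,4):B a4@(1,4):A a5@(1,0):A
t=3: a0@(0,0):A a1@(0,1):B a2@(5,3):B a3@(5,4):B a4@(1,4):A a5@(1,0):A

AB...
A...A
.....
.....
.....
...BB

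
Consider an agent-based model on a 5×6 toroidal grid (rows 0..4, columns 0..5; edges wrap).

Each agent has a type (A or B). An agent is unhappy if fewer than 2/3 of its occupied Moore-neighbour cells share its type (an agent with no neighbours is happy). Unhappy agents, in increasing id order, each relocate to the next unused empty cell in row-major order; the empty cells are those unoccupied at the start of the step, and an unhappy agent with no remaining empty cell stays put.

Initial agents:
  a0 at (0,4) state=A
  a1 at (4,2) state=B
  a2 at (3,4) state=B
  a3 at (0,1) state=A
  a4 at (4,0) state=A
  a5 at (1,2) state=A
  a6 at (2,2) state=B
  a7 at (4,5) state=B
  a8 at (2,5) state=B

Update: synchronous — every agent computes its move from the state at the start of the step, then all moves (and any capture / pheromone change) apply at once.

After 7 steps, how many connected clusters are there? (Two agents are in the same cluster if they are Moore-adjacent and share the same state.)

3

t=1: a0@(0,0):A a1@(0,2):B a2@(3,4):B a3@(0,1):A a4@(0,3):A a5@(0,5):A a6@(1,0):B a7@(1,1):B a8@(2,5):B
t=2: a0@(0,4):A a1@(1,2):B a2@(3,4):B a3@(1,3):A a4@(1,4):A a5@(1,5):A a6@(2,0):B a7@(2,1):B a8@(2,5):B
t=3: a0@(0,4):A a1@(0,0):B a2@(3,4):B a3@(1,3):A a4@(1,4):A a5@(0,1):A a6@(2,0):B a7@(2,1):B a8@(0,2):B
t=4: a0@(0,4):A a1@(0,3):B a2@(3,4):B a3@(1,3):A a4@(1,4):A a5@(0,5):A a6@(2,0):B a7@(2,1):B a8@(1,0):B
t=5: a0@(0,4):A a1@(0,0):B a2@(3,4):B a3@(1,3):A a4@(1,4):A a5@(0,5):A a6@(2,0):B a7@(2,1):B a8@(1,0):B
t=6: a0@(0,4):A a1@(0,1):B a2@(3,4):B a3@(1,3):A a4@(1,4):A a5@(0,2):A a6@(2,0):B a7@(2,1):B a8@(1,0):B
t=7: a0@(0,4):A a1@(0,0):B a2@(3,4):B a3@(1,3):A a4@(1,4):A a5@(0,3):A a6@(2,0):B a7@(2,1):B a8@(1,0):B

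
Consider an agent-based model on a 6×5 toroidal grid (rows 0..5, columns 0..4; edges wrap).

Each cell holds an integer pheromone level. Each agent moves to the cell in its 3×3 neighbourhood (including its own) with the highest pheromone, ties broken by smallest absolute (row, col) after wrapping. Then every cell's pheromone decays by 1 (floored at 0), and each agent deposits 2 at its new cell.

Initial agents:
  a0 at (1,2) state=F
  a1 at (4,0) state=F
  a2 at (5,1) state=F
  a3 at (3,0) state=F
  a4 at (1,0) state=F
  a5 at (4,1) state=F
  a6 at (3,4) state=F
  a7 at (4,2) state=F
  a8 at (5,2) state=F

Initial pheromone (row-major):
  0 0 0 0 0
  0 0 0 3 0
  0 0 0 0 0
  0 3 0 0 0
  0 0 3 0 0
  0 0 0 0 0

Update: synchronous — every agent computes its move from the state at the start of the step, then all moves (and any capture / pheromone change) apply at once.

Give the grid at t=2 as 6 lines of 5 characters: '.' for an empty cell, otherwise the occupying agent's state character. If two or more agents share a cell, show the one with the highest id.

t=1: a0@(1,3) a1@(3,1) a2@(4,2) a3@(3,1) a4@(0,0) a5@(3,1) a6@(2,0) a7@(3,1) a8@(4,2) | pheromone: 2 0 0 0 0 / 0 0 0 4 0 / 2 0 0 0 0 / 0 10 0 0 0 / 0 0 6 0 0 / 0 0 0 0 0
t=2: a0@(1,3) a1@(3,1) a2@(3,1) a3@(3,1) a4@(0,0) a5@(3,1) a6@(3,1) a7@(3,1) a8@(3,1) | pheromone: 3 0 0 0 0 / 0 0 0 5 0 / 1 0 0 0 0 / 0 23 0 0 0 / 0 0 5 0 0 / 0 0 0 0 0

F....
...F.
.....
.F...
.....
.....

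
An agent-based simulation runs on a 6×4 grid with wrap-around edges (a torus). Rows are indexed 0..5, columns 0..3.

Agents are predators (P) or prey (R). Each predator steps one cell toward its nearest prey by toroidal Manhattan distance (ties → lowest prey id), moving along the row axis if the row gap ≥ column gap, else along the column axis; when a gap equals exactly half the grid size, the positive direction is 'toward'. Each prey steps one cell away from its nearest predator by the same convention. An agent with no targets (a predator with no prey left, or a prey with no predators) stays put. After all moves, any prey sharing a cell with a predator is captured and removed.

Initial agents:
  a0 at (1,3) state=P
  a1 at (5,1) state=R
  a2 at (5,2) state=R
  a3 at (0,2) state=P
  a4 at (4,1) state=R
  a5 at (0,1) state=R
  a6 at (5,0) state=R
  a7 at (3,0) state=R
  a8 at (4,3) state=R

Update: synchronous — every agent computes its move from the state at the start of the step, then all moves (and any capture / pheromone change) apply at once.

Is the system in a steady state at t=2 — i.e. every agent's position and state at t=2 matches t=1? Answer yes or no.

t=1: a0@(0,3):P a1@(4,1):R a2@(4,2):R a3@(5,2):P a4@(3,1):R a5@(0,0):R a6@(4,0):R a7@(4,0):R a8@(3,3):R
t=2: a0@(0,0):P a1@(3,1):R a2@(3,2):R a3@(4,2):P a4@(2,1):R a5@(0,1):R a6@(3,0):R a7@(3,0):R a8@(2,3):R

no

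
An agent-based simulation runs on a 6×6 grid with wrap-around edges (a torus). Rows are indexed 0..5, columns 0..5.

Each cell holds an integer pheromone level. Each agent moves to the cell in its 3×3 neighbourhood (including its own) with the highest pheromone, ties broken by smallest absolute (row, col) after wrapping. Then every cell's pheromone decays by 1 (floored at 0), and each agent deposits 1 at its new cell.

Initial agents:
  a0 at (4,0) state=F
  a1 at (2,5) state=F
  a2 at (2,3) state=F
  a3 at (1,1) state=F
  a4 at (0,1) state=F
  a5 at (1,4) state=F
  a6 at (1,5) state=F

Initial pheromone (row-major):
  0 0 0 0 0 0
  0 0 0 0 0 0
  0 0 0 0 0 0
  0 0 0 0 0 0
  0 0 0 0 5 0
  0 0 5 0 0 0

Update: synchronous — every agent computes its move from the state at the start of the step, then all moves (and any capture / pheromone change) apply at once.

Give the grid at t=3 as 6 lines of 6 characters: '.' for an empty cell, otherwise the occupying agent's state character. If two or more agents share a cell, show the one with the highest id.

F.....
......
......
F.....
......
..F...

t=1: a0@(3,0) a1@(1,0) a2@(1,2) a3@(0,0) a4@(5,2) a5@(0,3) a6@(0,0) | pheromone: 2 0 0 1 0 0 / 1 0 1 0 0 0 / 0 0 0 0 0 0 / 1 0 0 0 0 0 / 0 0 0 0 4 0 / 0 0 5 0 0 0
t=2: a0@(3,0) a1@(0,0) a2@(0,3) a3@(0,0) a4@(5,2) a5@(5,2) a6@(0,0) | pheromone: 4 0 0 1 0 0 / 0 0 0 0 0 0 / 0 0 0 0 0 0 / 1 0 0 0 0 0 / 0 0 0 0 3 0 / 0 0 6 0 0 0
t=3: a0@(3,0) a1@(0,0) a2@(5,2) a3@(0,0) a4@(5,2) a5@(5,2) a6@(0,0) | pheromone: 6 0 0 0 0 0 / 0 0 0 0 0 0 / 0 0 0 0 0 0 / 1 0 0 0 0 0 / 0 0 0 0 2 0 / 0 0 8 0 0 0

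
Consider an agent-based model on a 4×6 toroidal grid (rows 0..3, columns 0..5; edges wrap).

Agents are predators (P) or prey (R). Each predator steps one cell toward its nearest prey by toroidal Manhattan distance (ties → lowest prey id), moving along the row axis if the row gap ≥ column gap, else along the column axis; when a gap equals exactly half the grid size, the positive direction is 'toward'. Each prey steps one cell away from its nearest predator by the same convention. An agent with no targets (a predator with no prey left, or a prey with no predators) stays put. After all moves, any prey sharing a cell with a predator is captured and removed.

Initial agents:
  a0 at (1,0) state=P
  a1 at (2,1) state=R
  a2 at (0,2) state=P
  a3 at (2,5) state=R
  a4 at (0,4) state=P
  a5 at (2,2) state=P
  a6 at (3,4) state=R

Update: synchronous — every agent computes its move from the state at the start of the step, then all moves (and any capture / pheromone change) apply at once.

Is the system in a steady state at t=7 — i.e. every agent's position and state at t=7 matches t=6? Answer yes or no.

t=1: a0@(2,0):P a2@(1,2):P a3@(3,5):R a4@(3,4):P a5@(2,1):P a6@(2,4):R
t=2: a0@(3,0):P a2@(1,3):P a4@(3,5):P a5@(2,0):P a6@(1,4):R
t=3: a0@(0,0):P a2@(1,4):P a4@(0,5):P a5@(2,5):P a6@(1,5):R
t=4: a0@(1,0):P a2@(1,5):P a4@(1,5):P a5@(1,5):P
t=5: (unchanged — steady state)

yes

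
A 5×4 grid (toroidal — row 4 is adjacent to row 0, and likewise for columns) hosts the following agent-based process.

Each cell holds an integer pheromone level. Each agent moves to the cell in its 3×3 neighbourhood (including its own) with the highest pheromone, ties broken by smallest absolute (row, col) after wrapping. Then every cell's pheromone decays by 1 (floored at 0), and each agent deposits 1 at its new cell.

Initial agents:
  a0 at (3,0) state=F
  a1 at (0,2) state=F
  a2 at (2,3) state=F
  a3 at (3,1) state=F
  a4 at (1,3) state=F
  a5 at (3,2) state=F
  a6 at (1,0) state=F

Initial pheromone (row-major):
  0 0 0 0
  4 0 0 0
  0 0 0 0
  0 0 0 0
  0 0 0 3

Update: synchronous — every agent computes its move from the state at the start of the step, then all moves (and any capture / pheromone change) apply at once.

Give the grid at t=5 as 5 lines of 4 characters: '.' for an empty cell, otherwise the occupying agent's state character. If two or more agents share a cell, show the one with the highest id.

....
F...
....
....
...F

t=1: a0@(4,3) a1@(4,3) a2@(1,0) a3@(2,0) a4@(1,0) a5@(4,3) a6@(1,0) | pheromone: 0 0 0 0 / 6 0 0 0 / 1 0 0 0 / 0 0 0 0 / 0 0 0 5
t=2: a0@(4,3) a1@(4,3) a2@(1,0) a3@(1,0) a4@(1,0) a5@(4,3) a6@(1,0) | pheromone: 0 0 0 0 / 9 0 0 0 / 0 0 0 0 / 0 0 0 0 / 0 0 0 7
t=3: a0@(4,3) a1@(4,3) a2@(1,0) a3@(1,0) a4@(1,0) a5@(4,3) a6@(1,0) | pheromone: 0 0 0 0 / 12 0 0 0 / 0 0 0 0 / 0 0 0 0 / 0 0 0 9
t=4: a0@(4,3) a1@(4,3) a2@(1,0) a3@(1,0) a4@(1,0) a5@(4,3) a6@(1,0) | pheromone: 0 0 0 0 / 15 0 0 0 / 0 0 0 0 / 0 0 0 0 / 0 0 0 11
t=5: a0@(4,3) a1@(4,3) a2@(1,0) a3@(1,0) a4@(1,0) a5@(4,3) a6@(1,0) | pheromone: 0 0 0 0 / 18 0 0 0 / 0 0 0 0 / 0 0 0 0 / 0 0 0 13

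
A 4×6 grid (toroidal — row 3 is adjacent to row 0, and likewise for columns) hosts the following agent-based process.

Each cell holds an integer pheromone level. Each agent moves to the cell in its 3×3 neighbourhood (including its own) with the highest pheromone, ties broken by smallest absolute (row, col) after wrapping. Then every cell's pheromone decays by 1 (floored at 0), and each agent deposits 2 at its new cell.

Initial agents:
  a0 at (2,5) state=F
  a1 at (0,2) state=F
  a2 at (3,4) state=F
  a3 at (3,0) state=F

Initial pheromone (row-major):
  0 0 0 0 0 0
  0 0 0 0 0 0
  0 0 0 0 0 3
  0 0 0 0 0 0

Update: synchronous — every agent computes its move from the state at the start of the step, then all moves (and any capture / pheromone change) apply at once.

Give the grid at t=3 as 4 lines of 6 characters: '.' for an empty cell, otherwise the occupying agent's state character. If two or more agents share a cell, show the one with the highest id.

.F....
......
.....F
......

t=1: a0@(2,5) a1@(0,1) a2@(2,5) a3@(2,5) | pheromone: 0 2 0 0 0 0 / 0 0 0 0 0 0 / 0 0 0 0 0 8 / 0 0 0 0 0 0
t=2: a0@(2,5) a1@(0,1) a2@(2,5) a3@(2,5) | pheromone: 0 3 0 0 0 0 / 0 0 0 0 0 0 / 0 0 0 0 0 13 / 0 0 0 0 0 0
t=3: a0@(2,5) a1@(0,1) a2@(2,5) a3@(2,5) | pheromone: 0 4 0 0 0 0 / 0 0 0 0 0 0 / 0 0 0 0 0 18 / 0 0 0 0 0 0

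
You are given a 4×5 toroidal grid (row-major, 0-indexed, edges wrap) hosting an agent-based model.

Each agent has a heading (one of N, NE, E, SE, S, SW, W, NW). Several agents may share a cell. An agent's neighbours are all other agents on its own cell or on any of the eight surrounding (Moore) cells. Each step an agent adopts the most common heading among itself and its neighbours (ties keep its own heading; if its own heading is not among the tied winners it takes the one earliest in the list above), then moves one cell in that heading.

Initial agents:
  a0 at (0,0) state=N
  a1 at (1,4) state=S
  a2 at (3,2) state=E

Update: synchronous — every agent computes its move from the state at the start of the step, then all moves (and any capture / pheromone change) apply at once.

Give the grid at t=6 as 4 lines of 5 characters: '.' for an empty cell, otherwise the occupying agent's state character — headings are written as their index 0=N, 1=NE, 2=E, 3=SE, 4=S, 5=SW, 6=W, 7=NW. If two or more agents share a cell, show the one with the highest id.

.....
.....
0....
...24

t=1: a0@(3,0):N a1@(2,4):S a2@(3,3):E
t=2: a0@(2,0):N a1@(3,4):S a2@(3,4):E
t=3: a0@(1,0):N a1@(0,4):S a2@(3,0):E
t=4: a0@(0,0):N a1@(1,4):S a2@(3,1):E
t=5: a0@(3,0):N a1@(2,4):S a2@(3,2):E
t=6: a0@(2,0):N a1@(3,4):S a2@(3,3):E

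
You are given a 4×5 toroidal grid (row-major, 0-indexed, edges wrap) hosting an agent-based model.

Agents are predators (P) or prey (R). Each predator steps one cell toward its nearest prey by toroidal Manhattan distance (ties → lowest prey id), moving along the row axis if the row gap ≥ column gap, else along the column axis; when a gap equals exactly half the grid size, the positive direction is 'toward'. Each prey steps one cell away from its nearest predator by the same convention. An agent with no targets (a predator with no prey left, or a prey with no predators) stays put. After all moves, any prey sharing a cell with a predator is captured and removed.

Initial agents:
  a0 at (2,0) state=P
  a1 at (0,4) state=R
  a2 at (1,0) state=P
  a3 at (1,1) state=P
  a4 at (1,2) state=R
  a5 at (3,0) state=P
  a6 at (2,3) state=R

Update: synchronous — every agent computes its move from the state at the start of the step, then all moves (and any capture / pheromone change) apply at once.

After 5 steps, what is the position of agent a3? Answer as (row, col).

(2, 0)

t=1: a0@(2,4):P a1@(3,4):R a2@(0,0):P a3@(1,2):P a4@(1,3):R a5@(0,0):P a6@(2,2):R
t=2: a0@(3,4):P a1@(0,4):R a2@(3,0):P a3@(1,3):P a4@(1,4):R a5@(3,0):P a6@(3,2):R
t=3: a0@(0,4):P a2@(0,0):P a3@(1,4):P a4@(1,0):R a5@(0,0):P a6@(3,1):R
t=4: a0@(1,4):P a2@(1,0):P a3@(1,0):P a4@(2,0):R a5@(1,0):P a6@(2,1):R
t=5: a0@(2,4):P a2@(2,0):P a3@(2,0):P a4@(3,0):R a5@(2,0):P a6@(3,1):R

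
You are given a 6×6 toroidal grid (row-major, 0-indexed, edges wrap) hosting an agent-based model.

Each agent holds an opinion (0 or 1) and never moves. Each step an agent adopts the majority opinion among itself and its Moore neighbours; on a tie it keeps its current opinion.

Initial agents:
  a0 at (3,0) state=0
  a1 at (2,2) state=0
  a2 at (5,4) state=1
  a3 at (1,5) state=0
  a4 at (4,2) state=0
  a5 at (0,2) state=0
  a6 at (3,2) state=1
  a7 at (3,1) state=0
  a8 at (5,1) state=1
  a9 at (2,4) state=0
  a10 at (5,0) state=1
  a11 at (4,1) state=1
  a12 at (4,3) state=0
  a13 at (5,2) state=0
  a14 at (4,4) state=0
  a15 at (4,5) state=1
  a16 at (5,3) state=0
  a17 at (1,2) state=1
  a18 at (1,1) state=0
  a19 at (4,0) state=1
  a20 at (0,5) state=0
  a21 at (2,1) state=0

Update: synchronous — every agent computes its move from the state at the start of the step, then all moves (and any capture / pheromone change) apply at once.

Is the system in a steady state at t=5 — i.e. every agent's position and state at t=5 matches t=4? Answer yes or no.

t=1: a0@(3,0):0 a1@(2,2):0 a2@(5,4):0 a3@(1,5):0 a4@(4,2):0 a5@(0,2):0 a6@(3,2):0 a7@(3,1):0 a8@(5,1):1 a9@(2,4):0 a10@(5,0):1 a11@(4,1):1 a12@(4,3):0 a13@(5,2):0 a14@(4,4):0 a15@(4,5):1 a16@(5,3):0 a17@(1,2):0 a18@(1,1):0 a19@(4,0):1 a20@(0,5):0 a21@(2,1):0
t=2: a0@(3,0):0 a1@(2,2):0 a2@(5,4):0 a3@(1,5):0 a4@(4,2):0 a5@(0,2):0 a6@(3,2):0 a7@(3,1):0 a8@(5,1):1 a9@(2,4):0 a10@(5,0):1 a11@(4,1):0 a12@(4,3):0 a13@(5,2):0 a14@(4,4):0 a15@(4,5):1 a16@(5,3):0 a17@(1,2):0 a18@(1,1):0 a19@(4,0):1 a20@(0,5):0 a21@(2,1):0
t=3: a0@(3,0):0 a1@(2,2):0 a2@(5,4):0 a3@(1,5):0 a4@(4,2):0 a5@(0,2):0 a6@(3,2):0 a7@(3,1):0 a8@(5,1):0 a9@(2,4):0 a10@(5,0):1 a11@(4,1):0 a12@(4,3):0 a13@(5,2):0 a14@(4,4):0 a15@(4,5):1 a16@(5,3):0 a17@(1,2):0 a18@(1,1):0 a19@(4,0):1 a20@(0,5):0 a21@(2,1):0
t=4: a0@(3,0):0 a1@(2,2):0 a2@(5,4):0 a3@(1,5):0 a4@(4,2):0 a5@(0,2):0 a6@(3,2):0 a7@(3,1):0 a8@(5,1):0 a9@(2,4):0 a10@(5,0):1 a11@(4,1):0 a12@(4,3):0 a13@(5,2):0 a14@(4,4):0 a15@(4,5):1 a16@(5,3):0 a17@(1,2):0 a18@(1,1):0 a19@(4,0):0 a20@(0,5):0 a21@(2,1):0
t=5: a0@(3,0):0 a1@(2,2):0 a2@(5,4):0 a3@(1,5):0 a4@(4,2):0 a5@(0,2):0 a6@(3,2):0 a7@(3,1):0 a8@(5,1):0 a9@(2,4):0 a10@(5,0):0 a11@(4,1):0 a12@(4,3):0 a13@(5,2):0 a14@(4,4):0 a15@(4,5):0 a16@(5,3):0 a17@(1,2):0 a18@(1,1):0 a19@(4,0):0 a20@(0,5):0 a21@(2,1):0

no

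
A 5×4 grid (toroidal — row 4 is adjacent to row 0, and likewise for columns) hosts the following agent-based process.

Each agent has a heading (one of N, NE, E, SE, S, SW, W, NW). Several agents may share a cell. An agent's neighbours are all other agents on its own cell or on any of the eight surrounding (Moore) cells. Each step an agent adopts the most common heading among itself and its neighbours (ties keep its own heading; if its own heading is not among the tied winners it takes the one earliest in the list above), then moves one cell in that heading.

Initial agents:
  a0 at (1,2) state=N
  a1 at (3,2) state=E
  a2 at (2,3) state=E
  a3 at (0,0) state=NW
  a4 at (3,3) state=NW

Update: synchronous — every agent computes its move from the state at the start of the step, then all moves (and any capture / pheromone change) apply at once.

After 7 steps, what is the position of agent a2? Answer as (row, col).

(2, 2)

t=1: a0@(0,2):N a1@(3,3):E a2@(2,0):E a3@(4,3):NW a4@(3,0):E
t=2: a0@(4,2):N a1@(3,0):E a2@(2,1):E a3@(4,0):E a4@(3,1):E
t=3: a0@(3,2):N a1@(3,1):E a2@(2,2):E a3@(4,1):E a4@(3,2):E
t=4: a0@(3,3):E a1@(3,2):E a2@(2,3):E a3@(4,2):E a4@(3,3):E
t=5: a0@(3,0):E a1@(3,3):E a2@(2,0):E a3@(4,3):E a4@(3,0):E
t=6: a0@(3,1):E a1@(3,0):E a2@(2,1):E a3@(4,0):E a4@(3,1):E
t=7: a0@(3,2):E a1@(3,1):E a2@(2,2):E a3@(4,1):E a4@(3,2):E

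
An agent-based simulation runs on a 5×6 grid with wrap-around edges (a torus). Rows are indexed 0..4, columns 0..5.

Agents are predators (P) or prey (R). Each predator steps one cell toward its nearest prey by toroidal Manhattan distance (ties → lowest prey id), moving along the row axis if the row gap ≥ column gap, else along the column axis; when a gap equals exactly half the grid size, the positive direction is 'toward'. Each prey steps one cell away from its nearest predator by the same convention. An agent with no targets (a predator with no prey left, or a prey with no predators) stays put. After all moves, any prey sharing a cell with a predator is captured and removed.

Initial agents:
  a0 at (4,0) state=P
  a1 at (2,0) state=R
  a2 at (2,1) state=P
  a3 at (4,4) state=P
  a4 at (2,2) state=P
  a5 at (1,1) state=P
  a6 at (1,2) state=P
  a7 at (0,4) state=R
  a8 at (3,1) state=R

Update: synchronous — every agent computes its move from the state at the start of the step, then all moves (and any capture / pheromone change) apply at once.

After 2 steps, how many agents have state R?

2

t=1: a0@(3,0):P a1@(2,5):R a2@(2,0):P a3@(0,4):P a4@(2,1):P a5@(2,1):P a6@(1,1):P a7@(1,4):R a8@(4,1):R
t=2: a0@(2,0):P a1@(2,4):R a2@(2,5):P a3@(1,4):P a4@(2,0):P a5@(2,0):P a6@(0,1):P a7@(2,4):R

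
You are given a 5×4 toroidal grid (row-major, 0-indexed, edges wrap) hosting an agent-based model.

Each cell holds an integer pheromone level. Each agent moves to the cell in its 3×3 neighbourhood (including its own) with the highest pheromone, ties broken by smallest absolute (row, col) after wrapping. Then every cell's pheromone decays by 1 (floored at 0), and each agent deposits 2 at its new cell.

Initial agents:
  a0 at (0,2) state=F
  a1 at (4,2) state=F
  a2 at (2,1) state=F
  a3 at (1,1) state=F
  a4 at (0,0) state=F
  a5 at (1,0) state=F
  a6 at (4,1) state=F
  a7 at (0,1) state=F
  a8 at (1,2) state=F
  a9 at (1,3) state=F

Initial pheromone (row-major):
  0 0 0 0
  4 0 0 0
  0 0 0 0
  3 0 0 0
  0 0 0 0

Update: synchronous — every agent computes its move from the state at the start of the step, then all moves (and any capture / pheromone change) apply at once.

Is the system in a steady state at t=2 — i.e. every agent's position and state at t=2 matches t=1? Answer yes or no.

t=1: a0@(0,1) a1@(0,1) a2@(1,0) a3@(1,0) a4@(1,0) a5@(1,0) a6@(3,0) a7@(1,0) a8@(0,1) a9@(1,0) | pheromone: 0 6 0 0 / 15 0 0 0 / 0 0 0 0 / 4 0 0 0 / 0 0 0 0
t=2: a0@(1,0) a1@(1,0) a2@(1,0) a3@(1,0) a4@(1,0) a5@(1,0) a6@(3,0) a7@(1,0) a8@(1,0) a9@(1,0) | pheromone: 0 5 0 0 / 32 0 0 0 / 0 0 0 0 / 5 0 0 0 / 0 0 0 0

no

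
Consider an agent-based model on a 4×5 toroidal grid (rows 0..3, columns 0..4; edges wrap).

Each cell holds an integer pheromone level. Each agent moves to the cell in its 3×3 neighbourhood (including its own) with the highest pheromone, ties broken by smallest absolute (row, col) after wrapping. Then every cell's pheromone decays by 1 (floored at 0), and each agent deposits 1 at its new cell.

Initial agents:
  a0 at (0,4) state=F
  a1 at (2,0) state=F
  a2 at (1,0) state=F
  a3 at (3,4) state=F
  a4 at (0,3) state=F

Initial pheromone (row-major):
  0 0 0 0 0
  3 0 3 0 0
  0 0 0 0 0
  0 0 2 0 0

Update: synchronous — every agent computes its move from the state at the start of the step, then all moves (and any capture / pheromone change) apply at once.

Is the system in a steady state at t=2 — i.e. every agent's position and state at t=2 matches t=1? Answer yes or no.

t=1: a0@(1,0) a1@(1,0) a2@(1,0) a3@(0,0) a4@(1,2) | pheromone: 1 0 0 0 0 / 5 0 3 0 0 / 0 0 0 0 0 / 0 0 1 0 0
t=2: a0@(1,0) a1@(1,0) a2@(1,0) a3@(1,0) a4@(1,2) | pheromone: 0 0 0 0 0 / 8 0 3 0 0 / 0 0 0 0 0 / 0 0 0 0 0

no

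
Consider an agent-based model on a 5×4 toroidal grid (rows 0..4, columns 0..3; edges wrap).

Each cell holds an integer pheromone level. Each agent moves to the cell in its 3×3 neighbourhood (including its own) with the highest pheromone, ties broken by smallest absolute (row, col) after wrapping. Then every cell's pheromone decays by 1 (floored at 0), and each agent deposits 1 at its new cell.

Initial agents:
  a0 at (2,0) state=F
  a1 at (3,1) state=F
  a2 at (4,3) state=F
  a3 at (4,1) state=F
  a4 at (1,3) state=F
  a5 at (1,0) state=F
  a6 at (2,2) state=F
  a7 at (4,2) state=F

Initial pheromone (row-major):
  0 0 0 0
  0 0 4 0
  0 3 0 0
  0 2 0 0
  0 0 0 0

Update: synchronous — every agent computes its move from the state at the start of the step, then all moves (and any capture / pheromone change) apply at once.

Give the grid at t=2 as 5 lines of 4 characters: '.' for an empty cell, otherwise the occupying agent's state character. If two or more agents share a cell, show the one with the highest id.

t=1: a0@(2,1) a1@(2,1) a2@(0,0) a3@(3,1) a4@(1,2) a5@(2,1) a6@(1,2) a7@(3,1) | pheromone: 1 0 0 0 / 0 0 5 0 / 0 5 0 0 / 0 3 0 0 / 0 0 0 0
t=2: a0@(1,2) a1@(1,2) a2@(0,0) a3@(2,1) a4@(1,2) a5@(1,2) a6@(1,2) a7@(2,1) | pheromone: 1 0 0 0 / 0 0 9 0 / 0 6 0 0 / 0 2 0 0 / 0 0 0 0

F...
..F.
.F..
....
....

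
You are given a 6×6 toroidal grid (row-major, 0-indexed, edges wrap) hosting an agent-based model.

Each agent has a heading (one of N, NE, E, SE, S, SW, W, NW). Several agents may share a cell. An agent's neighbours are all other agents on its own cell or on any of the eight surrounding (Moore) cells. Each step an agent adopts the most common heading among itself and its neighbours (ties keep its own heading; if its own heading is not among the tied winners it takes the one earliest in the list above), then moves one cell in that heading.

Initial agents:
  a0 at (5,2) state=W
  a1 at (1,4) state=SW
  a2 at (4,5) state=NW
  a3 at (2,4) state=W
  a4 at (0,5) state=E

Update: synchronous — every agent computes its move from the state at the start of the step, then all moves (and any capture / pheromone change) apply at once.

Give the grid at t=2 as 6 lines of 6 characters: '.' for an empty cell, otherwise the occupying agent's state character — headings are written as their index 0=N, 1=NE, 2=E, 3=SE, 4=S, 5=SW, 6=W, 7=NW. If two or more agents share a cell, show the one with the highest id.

t=1: a0@(5,1):W a1@(2,3):SW a2@(3,4):NW a3@(2,3):W a4@(0,0):E
t=2: a0@(5,0):W a1@(3,2):SW a2@(2,3):NW a3@(2,2):W a4@(0,1):E

.2....
......
..67..
..5...
......
6.....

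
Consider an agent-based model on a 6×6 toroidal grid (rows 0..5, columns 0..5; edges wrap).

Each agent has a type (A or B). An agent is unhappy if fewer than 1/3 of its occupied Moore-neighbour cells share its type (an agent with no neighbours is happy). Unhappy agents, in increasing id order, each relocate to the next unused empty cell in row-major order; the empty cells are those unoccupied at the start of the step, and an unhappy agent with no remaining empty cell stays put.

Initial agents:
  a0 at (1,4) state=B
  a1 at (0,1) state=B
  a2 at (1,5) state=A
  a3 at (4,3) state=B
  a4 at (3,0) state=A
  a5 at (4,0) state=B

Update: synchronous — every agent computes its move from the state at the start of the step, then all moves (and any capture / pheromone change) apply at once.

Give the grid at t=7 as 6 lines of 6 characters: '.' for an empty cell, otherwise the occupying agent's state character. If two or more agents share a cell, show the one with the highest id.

t=1: a0@(0,0):B a1@(0,1):B a2@(0,2):A a3@(4,3):B a4@(0,3):A a5@(0,4):B
t=2: a0@(0,0):B a1@(0,1):B a2@(0,2):A a3@(4,3):B a4@(0,3):A a5@(0,5):B
t=3: (unchanged — steady state)

BBAA.B
......
......
......
...B..
......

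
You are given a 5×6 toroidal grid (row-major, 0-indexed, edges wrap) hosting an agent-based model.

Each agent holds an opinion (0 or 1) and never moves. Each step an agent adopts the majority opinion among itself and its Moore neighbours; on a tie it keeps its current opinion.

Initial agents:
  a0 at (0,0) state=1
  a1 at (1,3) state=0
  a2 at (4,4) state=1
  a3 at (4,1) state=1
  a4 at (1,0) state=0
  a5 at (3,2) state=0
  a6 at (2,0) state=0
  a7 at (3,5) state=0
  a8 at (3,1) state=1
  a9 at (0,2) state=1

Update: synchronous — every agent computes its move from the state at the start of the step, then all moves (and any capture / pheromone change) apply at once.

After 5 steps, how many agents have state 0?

t=1: a0@(0,0):1 a1@(1,3):0 a2@(4,4):1 a3@(4,1):1 a4@(1,0):0 a5@(3,2):1 a6@(2,0):0 a7@(3,5):0 a8@(3,1):1 a9@(0,2):1
t=2: (unchanged — steady state)

4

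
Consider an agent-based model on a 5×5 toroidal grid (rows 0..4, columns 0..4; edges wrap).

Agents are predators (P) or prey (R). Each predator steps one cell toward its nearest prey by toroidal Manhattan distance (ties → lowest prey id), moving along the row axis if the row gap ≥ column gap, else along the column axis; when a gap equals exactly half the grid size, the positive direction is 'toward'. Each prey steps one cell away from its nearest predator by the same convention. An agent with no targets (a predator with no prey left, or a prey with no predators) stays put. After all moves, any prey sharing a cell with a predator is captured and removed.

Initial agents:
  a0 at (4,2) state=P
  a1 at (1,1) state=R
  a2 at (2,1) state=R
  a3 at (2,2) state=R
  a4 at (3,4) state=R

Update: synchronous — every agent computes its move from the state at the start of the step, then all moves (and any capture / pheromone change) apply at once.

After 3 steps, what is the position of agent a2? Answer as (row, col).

t=1: a0@(3,2):P a1@(2,1):R a2@(1,1):R a3@(1,2):R a4@(3,0):R
t=2: a0@(2,2):P a1@(1,1):R a2@(0,1):R a3@(0,2):R a4@(3,4):R
t=3: a0@(1,2):P a1@(0,1):R a2@(4,1):R a3@(4,2):R a4@(3,0):R

(4, 1)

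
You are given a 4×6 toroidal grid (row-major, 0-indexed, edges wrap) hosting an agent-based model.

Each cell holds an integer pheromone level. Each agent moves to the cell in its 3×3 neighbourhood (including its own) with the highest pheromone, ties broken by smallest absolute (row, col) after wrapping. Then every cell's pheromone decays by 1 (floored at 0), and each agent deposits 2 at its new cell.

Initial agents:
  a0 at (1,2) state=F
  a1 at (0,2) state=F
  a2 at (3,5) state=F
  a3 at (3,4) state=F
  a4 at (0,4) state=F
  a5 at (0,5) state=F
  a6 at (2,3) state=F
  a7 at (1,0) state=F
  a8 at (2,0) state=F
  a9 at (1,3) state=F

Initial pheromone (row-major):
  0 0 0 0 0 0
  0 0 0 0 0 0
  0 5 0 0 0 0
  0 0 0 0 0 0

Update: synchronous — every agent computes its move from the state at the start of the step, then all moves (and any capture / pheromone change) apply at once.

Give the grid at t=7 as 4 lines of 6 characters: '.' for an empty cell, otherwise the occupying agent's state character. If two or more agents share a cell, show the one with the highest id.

F..F..
......
.F....
......

t=1: a0@(2,1) a1@(0,1) a2@(0,0) a3@(0,3) a4@(0,3) a5@(0,0) a6@(1,2) a7@(2,1) a8@(2,1) a9@(0,2) | pheromone: 4 2 2 4 0 0 / 0 0 2 0 0 0 / 0 10 0 0 0 0 / 0 0 0 0 0 0
t=2: a0@(2,1) a1@(0,0) a2@(0,0) a3@(0,3) a4@(0,3) a5@(0,0) a6@(2,1) a7@(2,1) a8@(2,1) a9@(0,3) | pheromone: 9 1 1 9 0 0 / 0 0 1 0 0 0 / 0 17 0 0 0 0 / 0 0 0 0 0 0
t=3: a0@(2,1) a1@(0,0) a2@(0,0) a3@(0,3) a4@(0,3) a5@(0,0) a6@(2,1) a7@(2,1) a8@(2,1) a9@(0,3) | pheromone: 14 0 0 14 0 0 / 0 0 0 0 0 0 / 0 24 0 0 0 0 / 0 0 0 0 0 0
t=4: a0@(2,1) a1@(0,0) a2@(0,0) a3@(0,3) a4@(0,3) a5@(0,0) a6@(2,1) a7@(2,1) a8@(2,1) a9@(0,3) | pheromone: 19 0 0 19 0 0 / 0 0 0 0 0 0 / 0 31 0 0 0 0 / 0 0 0 0 0 0
t=5: a0@(2,1) a1@(0,0) a2@(0,0) a3@(0,3) a4@(0,3) a5@(0,0) a6@(2,1) a7@(2,1) a8@(2,1) a9@(0,3) | pheromone: 24 0 0 24 0 0 / 0 0 0 0 0 0 / 0 38 0 0 0 0 / 0 0 0 0 0 0
t=6: a0@(2,1) a1@(0,0) a2@(0,0) a3@(0,3) a4@(0,3) a5@(0,0) a6@(2,1) a7@(2,1) a8@(2,1) a9@(0,3) | pheromone: 29 0 0 29 0 0 / 0 0 0 0 0 0 / 0 45 0 0 0 0 / 0 0 0 0 0 0
t=7: a0@(2,1) a1@(0,0) a2@(0,0) a3@(0,3) a4@(0,3) a5@(0,0) a6@(2,1) a7@(2,1) a8@(2,1) a9@(0,3) | pheromone: 34 0 0 34 0 0 / 0 0 0 0 0 0 / 0 52 0 0 0 0 / 0 0 0 0 0 0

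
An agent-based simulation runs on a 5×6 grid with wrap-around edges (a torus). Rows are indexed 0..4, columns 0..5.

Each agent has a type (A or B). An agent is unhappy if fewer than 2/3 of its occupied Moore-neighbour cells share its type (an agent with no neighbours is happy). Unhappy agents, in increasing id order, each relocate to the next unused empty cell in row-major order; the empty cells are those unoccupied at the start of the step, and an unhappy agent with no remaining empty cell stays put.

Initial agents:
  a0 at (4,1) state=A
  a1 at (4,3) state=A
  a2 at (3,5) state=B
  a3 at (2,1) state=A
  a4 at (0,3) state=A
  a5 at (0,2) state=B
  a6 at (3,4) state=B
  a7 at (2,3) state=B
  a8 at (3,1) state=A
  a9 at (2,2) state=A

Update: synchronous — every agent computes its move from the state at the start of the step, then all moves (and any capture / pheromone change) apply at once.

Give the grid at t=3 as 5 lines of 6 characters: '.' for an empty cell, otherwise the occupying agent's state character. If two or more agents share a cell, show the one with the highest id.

t=1: a0@(0,0):A a1@(0,1):A a2@(3,5):B a3@(2,1):A a4@(0,4):A a5@(0,5):B a6@(3,4):B a7@(1,0):B a8@(3,1):A a9@(2,2):A
t=2: a0@(0,2):A a1@(0,3):A a2@(3,5):B a3@(2,1):A a4@(1,1):A a5@(1,2):B a6@(3,4):B a7@(1,3):B a8@(3,1):A a9@(2,2):A
t=3: a0@(0,0):A a1@(0,1):A a2@(3,5):B a3@(2,1):A a4@(1,1):A a5@(0,4):B a6@(3,4):B a7@(0,5):B a8@(3,1):A a9@(1,0):A

AA..BB
AA....
.A....
.A..BB
......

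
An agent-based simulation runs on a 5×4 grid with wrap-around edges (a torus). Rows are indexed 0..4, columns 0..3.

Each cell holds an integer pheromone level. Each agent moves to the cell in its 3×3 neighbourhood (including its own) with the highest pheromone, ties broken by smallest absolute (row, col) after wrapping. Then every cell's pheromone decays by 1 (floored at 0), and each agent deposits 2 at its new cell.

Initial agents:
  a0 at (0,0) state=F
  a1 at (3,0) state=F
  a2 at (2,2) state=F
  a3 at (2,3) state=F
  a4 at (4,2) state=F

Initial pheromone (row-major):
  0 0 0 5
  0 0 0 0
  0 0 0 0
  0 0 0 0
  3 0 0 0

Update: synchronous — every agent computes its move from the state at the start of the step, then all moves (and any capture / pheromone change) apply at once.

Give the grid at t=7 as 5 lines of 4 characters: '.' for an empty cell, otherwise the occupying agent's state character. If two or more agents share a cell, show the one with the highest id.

...F
....
....
....
....

t=1: a0@(0,3) a1@(4,0) a2@(1,1) a3@(1,0) a4@(0,3) | pheromone: 0 0 0 8 / 2 2 0 0 / 0 0 0 0 / 0 0 0 0 / 4 0 0 0
t=2: a0@(0,3) a1@(0,3) a2@(1,0) a3@(0,3) a4@(0,3) | pheromone: 0 0 0 15 / 3 1 0 0 / 0 0 0 0 / 0 0 0 0 / 3 0 0 0
t=3: a0@(0,3) a1@(0,3) a2@(0,3) a3@(0,3) a4@(0,3) | pheromone: 0 0 0 24 / 2 0 0 0 / 0 0 0 0 / 0 0 0 0 / 2 0 0 0
t=4: a0@(0,3) a1@(0,3) a2@(0,3) a3@(0,3) a4@(0,3) | pheromone: 0 0 0 33 / 1 0 0 0 / 0 0 0 0 / 0 0 0 0 / 1 0 0 0
t=5: a0@(0,3) a1@(0,3) a2@(0,3) a3@(0,3) a4@(0,3) | pheromone: 0 0 0 42 / 0 0 0 0 / 0 0 0 0 / 0 0 0 0 / 0 0 0 0
t=6: a0@(0,3) a1@(0,3) a2@(0,3) a3@(0,3) a4@(0,3) | pheromone: 0 0 0 51 / 0 0 0 0 / 0 0 0 0 / 0 0 0 0 / 0 0 0 0
t=7: a0@(0,3) a1@(0,3) a2@(0,3) a3@(0,3) a4@(0,3) | pheromone: 0 0 0 60 / 0 0 0 0 / 0 0 0 0 / 0 0 0 0 / 0 0 0 0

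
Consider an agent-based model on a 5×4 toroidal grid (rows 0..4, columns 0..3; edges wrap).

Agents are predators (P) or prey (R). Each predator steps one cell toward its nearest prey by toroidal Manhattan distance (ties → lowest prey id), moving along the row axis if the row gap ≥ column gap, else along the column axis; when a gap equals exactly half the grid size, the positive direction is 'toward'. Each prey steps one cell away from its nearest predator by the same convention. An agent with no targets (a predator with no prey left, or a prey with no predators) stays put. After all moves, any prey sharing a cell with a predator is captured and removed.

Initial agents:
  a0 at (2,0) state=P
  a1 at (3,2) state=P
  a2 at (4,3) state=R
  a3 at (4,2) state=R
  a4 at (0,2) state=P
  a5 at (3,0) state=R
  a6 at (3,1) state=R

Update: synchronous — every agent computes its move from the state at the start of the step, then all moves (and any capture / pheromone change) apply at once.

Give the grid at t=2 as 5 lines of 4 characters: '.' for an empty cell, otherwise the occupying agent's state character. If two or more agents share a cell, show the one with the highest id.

R.P.
..RR
....
....
P...

t=1: a0@(3,0):P a1@(4,2):P a2@(0,3):R a3@(0,2):R a4@(4,2):P a5@(4,0):R
t=2: a0@(4,0):P a1@(0,2):P a2@(1,3):R a3@(1,2):R a4@(0,2):P a5@(0,0):R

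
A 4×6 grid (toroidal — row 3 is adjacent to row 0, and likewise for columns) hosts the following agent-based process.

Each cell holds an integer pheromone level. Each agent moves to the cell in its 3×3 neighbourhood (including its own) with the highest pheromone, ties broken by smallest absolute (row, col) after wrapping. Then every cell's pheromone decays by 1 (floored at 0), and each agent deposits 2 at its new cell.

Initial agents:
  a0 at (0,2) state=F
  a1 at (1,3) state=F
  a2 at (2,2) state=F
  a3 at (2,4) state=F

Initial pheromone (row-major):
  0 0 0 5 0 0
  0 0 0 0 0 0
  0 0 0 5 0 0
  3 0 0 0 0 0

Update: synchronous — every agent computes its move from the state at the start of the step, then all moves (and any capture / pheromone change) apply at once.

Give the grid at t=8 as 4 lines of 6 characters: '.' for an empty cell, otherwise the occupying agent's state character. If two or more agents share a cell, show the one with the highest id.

t=1: a0@(0,3) a1@(0,3) a2@(2,3) a3@(2,3) | pheromone: 0 0 0 8 0 0 / 0 0 0 0 0 0 / 0 0 0 8 0 0 / 2 0 0 0 0 0
t=2: a0@(0,3) a1@(0,3) a2@(2,3) a3@(2,3) | pheromone: 0 0 0 11 0 0 / 0 0 0 0 0 0 / 0 0 0 11 0 0 / 1 0 0 0 0 0
t=3: a0@(0,3) a1@(0,3) a2@(2,3) a3@(2,3) | pheromone: 0 0 0 14 0 0 / 0 0 0 0 0 0 / 0 0 0 14 0 0 / 0 0 0 0 0 0
t=4: a0@(0,3) a1@(0,3) a2@(2,3) a3@(2,3) | pheromone: 0 0 0 17 0 0 / 0 0 0 0 0 0 / 0 0 0 17 0 0 / 0 0 0 0 0 0
t=5: a0@(0,3) a1@(0,3) a2@(2,3) a3@(2,3) | pheromone: 0 0 0 20 0 0 / 0 0 0 0 0 0 / 0 0 0 20 0 0 / 0 0 0 0 0 0
t=6: a0@(0,3) a1@(0,3) a2@(2,3) a3@(2,3) | pheromone: 0 0 0 23 0 0 / 0 0 0 0 0 0 / 0 0 0 23 0 0 / 0 0 0 0 0 0
t=7: a0@(0,3) a1@(0,3) a2@(2,3) a3@(2,3) | pheromone: 0 0 0 26 0 0 / 0 0 0 0 0 0 / 0 0 0 26 0 0 / 0 0 0 0 0 0
t=8: a0@(0,3) a1@(0,3) a2@(2,3) a3@(2,3) | pheromone: 0 0 0 29 0 0 / 0 0 0 0 0 0 / 0 0 0 29 0 0 / 0 0 0 0 0 0

...F..
......
...F..
......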